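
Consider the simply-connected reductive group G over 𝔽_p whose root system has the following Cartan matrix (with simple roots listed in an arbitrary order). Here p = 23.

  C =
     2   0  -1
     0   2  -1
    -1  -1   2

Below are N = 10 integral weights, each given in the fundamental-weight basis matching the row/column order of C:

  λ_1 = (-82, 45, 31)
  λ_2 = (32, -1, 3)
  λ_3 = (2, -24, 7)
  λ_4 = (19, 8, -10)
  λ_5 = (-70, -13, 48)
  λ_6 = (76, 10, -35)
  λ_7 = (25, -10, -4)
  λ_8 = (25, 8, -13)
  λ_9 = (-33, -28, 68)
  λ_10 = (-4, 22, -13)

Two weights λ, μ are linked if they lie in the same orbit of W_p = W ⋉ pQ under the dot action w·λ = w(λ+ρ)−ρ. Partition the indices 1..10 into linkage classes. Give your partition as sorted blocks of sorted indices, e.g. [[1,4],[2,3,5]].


Type A_3, rank 3, |W|=24; reorder rows/cols to standard.

Each λ_j+ρ reduced to Ā_23; 3-tuples below use C's row order:

  λ_1 → (11, 0, 9) · λ_2 → (9, 4, 10) · λ_3 → (12, 8, 3) · λ_4 → (11, 0, 9) · λ_5 → (11, 0, 9) · λ_6 → (12, 8, 3) · λ_7 → (11, 0, 9) · λ_8 → (11, 0, 9) · λ_9 → (9, 4, 10) · λ_10 → (12, 8, 3)

Linkage partition of the 10 weights (3 classes, p=23):

[[1, 4, 5, 7, 8], [2, 9], [3, 6, 10]]


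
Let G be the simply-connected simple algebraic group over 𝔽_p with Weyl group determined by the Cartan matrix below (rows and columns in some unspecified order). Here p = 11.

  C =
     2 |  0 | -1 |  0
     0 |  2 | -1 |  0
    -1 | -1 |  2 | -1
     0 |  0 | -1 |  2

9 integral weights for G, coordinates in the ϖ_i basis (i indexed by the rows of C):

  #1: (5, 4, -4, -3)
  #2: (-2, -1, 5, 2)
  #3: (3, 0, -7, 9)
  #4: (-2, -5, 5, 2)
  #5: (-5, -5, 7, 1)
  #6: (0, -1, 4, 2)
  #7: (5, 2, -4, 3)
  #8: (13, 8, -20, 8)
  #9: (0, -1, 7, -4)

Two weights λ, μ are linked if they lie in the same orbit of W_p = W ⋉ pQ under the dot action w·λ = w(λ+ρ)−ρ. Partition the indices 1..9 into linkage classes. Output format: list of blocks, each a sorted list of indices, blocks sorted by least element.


D_4 Cartan matrix, 4 simple roots permuted; ρ=(1,1,1,1).

Folding the 9 weights λ_j+ρ into Ā_11 (reps in the given 4-coord order):

    λ_1 → (1, 0, 2, 3)
    λ_2 → (1, 0, 2, 3)
    λ_3 → (1, 4, 1, 3)
    λ_4 → (1, 4, 1, 3)
    λ_5 → (4, 4, 0, 2)
    λ_6 → (1, 0, 2, 3)
    λ_7 → (3, 0, 3, 1)
    λ_8 → (2, 1, 1, 1)
    λ_9 → (1, 0, 2, 3)

Grouping the 9 weights by Ā_11-representative: 5 linkage classes.

[[1, 2, 6, 9], [3, 4], [5], [7], [8]]


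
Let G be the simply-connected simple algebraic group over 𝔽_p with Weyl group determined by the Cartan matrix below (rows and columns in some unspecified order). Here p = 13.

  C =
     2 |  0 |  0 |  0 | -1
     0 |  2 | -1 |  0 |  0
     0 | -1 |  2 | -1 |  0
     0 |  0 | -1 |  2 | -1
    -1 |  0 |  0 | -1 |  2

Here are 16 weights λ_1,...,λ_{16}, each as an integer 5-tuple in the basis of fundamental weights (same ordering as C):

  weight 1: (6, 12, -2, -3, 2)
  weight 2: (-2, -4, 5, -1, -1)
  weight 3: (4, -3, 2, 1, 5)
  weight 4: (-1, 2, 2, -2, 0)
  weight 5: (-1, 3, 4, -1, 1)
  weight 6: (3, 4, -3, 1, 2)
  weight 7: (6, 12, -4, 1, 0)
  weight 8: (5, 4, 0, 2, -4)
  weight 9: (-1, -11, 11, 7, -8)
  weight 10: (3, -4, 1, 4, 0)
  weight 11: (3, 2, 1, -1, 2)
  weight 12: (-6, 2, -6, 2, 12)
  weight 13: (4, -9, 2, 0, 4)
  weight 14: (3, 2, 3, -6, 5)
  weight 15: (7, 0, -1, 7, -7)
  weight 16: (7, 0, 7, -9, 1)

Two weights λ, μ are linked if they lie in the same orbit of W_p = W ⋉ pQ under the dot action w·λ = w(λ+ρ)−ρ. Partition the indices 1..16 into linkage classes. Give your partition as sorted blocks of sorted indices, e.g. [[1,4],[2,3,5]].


Type A_5, rank 5, |W|=720; reorder rows/cols to standard.

W_13-reps of the 16 weights in Ā_13 (same 5-coord order as C):

    λ_1 → (0, 3, 2, 1, 0)
    λ_2 → (0, 3, 2, 1, 0)
    λ_3 → (2, 1, 0, 2, 6)
    λ_4 → (0, 3, 2, 1, 0)
    λ_5 → (0, 4, 5, 0, 2)
    λ_6 → (4, 3, 2, 0, 3)
    λ_7 → (0, 3, 2, 1, 0)
    λ_8 → (3, 5, 1, 0, 3)
    λ_9 → (0, 3, 2, 1, 0)
    λ_10 → (4, 2, 1, 4, 1)
    λ_11 → (4, 3, 2, 0, 3)
    λ_12 → (2, 1, 0, 2, 6)
    λ_13 → (4, 2, 1, 4, 1)
    λ_14 → (4, 2, 1, 4, 1)
    λ_15 → (2, 1, 0, 2, 6)
    λ_16 → (2, 1, 0, 2, 6)

These 16 weights hit 6 W_13-dot-orbits; sizes (5, 4, 1, 2, 1, 3):

[[1, 2, 4, 7, 9], [3, 12, 15, 16], [5], [6, 11], [8], [10, 13, 14]]


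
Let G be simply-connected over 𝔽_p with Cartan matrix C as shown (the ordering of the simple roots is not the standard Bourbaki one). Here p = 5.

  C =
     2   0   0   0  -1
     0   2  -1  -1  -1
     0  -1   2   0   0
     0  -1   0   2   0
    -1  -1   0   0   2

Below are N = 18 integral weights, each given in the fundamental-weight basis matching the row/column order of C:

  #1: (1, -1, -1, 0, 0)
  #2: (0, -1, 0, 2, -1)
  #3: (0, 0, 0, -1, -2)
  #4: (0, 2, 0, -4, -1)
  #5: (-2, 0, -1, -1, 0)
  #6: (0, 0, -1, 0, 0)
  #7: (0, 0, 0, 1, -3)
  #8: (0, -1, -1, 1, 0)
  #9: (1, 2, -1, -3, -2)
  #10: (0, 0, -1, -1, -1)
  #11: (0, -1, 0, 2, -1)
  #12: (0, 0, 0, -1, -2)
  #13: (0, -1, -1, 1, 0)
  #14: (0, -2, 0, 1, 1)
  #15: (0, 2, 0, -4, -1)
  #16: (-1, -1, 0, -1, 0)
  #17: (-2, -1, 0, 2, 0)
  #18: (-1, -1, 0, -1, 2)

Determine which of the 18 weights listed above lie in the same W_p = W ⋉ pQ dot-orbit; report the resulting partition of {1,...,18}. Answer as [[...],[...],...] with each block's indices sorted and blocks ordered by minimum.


D_5 Cartan matrix, 5 simple roots permuted; ρ=(1,1,1,1,1).

Each λ_j+ρ reduced to Ā_5; 5-tuples below use C's row order:

  λ_1 → (2, 0, 0, 1, 1) · λ_2 → (1, 0, 1, 3, 0) · λ_3 → (0, 0, 1, 0, 1) · λ_4 → (1, 0, 1, 3, 0) · λ_5 → (1, 1, 0, 0, 0) · λ_6 → (1, 1, 0, 1, 0) · λ_7 → (1, 1, 0, 1, 0) · λ_8 → (1, 0, 0, 2, 1) · λ_9 → (1, 0, 0, 2, 1) · λ_10 → (1, 1, 0, 0, 0) · λ_11 → (1, 0, 1, 3, 0) · λ_12 → (0, 0, 1, 0, 1) · λ_13 → (1, 0, 0, 2, 1) · λ_14 → (1, 1, 0, 1, 0) · λ_15 → (1, 0, 1, 3, 0) · λ_16 → (0, 0, 1, 0, 1) · λ_17 → (1, 0, 1, 3, 0) · λ_18 → (0, 0, 1, 0, 1)

These 18 weights hit 6 W_5-dot-orbits; sizes (1, 5, 4, 2, 3, 3):

[[1], [2, 4, 11, 15, 17], [3, 12, 16, 18], [5, 10], [6, 7, 14], [8, 9, 13]]


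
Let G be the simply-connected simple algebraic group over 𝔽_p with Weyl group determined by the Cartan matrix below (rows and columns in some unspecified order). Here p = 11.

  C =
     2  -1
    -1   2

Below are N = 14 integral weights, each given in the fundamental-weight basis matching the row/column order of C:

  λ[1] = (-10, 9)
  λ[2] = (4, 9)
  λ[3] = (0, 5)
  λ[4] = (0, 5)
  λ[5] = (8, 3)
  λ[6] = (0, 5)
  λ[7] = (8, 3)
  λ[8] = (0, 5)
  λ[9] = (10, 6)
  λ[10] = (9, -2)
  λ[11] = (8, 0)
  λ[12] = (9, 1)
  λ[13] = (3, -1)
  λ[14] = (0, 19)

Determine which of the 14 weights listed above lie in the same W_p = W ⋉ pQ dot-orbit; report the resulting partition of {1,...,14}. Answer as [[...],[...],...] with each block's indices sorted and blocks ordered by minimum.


Root system A_2: the 2×2 matrix C matches after relabeling.

Ā_11 reps of the 14 weights (A_2, coords as presented):

  λ_1 → (9, 1)
  λ_2 → (1, 6)
  λ_3 → (1, 6)
  λ_4 → (1, 6)
  λ_5 → (7, 2)
  λ_6 → (1, 6)
  λ_7 → (7, 2)
  λ_8 → (1, 6)
  λ_9 → (4, 0)
  λ_10 → (9, 1)
  λ_11 → (9, 1)
  λ_12 → (9, 1)
  λ_13 → (4, 0)
  λ_14 → (9, 1)

These 14 weights hit 4 W_11-dot-orbits; sizes (5, 5, 2, 2):

[[1, 10, 11, 12, 14], [2, 3, 4, 6, 8], [5, 7], [9, 13]]


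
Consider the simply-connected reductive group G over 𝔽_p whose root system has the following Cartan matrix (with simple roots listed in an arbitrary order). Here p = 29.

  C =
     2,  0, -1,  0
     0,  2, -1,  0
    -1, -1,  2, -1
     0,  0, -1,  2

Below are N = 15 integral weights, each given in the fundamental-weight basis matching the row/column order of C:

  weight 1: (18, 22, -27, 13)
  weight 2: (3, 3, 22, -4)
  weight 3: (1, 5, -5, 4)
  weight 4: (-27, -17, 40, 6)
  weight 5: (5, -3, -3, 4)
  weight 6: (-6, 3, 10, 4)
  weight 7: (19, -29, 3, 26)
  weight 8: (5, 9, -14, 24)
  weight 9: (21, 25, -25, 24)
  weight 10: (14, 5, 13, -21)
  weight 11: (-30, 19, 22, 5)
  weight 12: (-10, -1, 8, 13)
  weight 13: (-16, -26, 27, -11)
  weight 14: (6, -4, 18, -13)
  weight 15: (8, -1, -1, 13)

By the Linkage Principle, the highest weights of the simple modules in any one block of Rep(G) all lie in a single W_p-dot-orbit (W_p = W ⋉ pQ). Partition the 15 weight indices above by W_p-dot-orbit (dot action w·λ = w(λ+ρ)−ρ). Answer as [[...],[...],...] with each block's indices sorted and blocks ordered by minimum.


C ↔ D_4 under row/col permutation; |W(D_4)| = 192.

λ_j+ρ reflected into Ā_29 (⟨·,θ^∨⟩≤29); 4-tuples as given:

  1: (7, 3, 3, 12)
  2: (2, 2, 2, 1)
  3: (2, 2, 2, 1)
  4: (7, 3, 3, 12)
  5: (2, 2, 2, 1)
  6: (5, 4, 6, 5)
  7: (2, 2, 2, 1)
  8: (7, 3, 3, 12)
  9: (2, 2, 2, 1)
  10: (9, 0, 0, 14)
  11: (9, 0, 0, 14)
  12: (9, 0, 0, 14)
  13: (7, 3, 3, 12)
  14: (7, 3, 3, 12)
  15: (9, 0, 0, 14)

These 15 weights hit 4 W_29-dot-orbits; sizes (5, 5, 1, 4):

[[1, 4, 8, 13, 14], [2, 3, 5, 7, 9], [6], [10, 11, 12, 15]]


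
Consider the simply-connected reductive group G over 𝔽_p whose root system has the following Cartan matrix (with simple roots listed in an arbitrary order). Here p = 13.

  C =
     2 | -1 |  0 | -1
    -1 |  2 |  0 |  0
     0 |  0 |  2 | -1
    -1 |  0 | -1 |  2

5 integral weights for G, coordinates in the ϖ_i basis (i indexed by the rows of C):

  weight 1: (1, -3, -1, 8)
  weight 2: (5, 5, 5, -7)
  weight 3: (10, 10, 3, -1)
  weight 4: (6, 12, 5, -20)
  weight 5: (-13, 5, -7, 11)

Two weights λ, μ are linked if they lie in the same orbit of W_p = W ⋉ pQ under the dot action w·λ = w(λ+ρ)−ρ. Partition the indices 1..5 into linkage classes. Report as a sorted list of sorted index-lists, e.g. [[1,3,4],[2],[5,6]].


Dynkin diagram of C (from the 6 off-diagonal −1 entries): A_4.

Ā_13 reps of the 5 weights (A_4, coords as presented):

  λ_1 → (0, 2, 0, 9);  λ_2 → (0, 6, 0, 6);  λ_3 → (0, 2, 0, 9);  λ_4 → (0, 6, 0, 6);  λ_5 → (0, 6, 0, 6)

2 distinct reps among the 5 weights ⇒ 2 W_13-linkage classes:

[[1, 3], [2, 4, 5]]


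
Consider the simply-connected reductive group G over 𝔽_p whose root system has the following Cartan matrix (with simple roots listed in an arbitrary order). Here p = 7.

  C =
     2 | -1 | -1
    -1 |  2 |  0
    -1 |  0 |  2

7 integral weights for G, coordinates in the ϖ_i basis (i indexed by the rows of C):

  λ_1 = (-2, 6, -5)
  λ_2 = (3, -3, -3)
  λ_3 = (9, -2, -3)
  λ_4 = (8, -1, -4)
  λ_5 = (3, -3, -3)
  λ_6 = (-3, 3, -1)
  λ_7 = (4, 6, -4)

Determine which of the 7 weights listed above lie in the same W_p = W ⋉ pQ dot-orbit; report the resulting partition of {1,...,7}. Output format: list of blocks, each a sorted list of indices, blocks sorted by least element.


Dynkin diagram of C (from the 4 off-diagonal −1 entries): A_3.

Each λ_j+ρ reduced to Ā_7; 3-tuples below use C's row order:

  [1] (4, 2, 1) · [2] (0, 2, 2) · [3] (4, 2, 1) · [4] (4, 2, 1) · [5] (0, 2, 2) · [6] (0, 2, 2) · [7] (0, 2, 2)

These 7 weights hit 2 W_7-dot-orbits; sizes (3, 4):

[[1, 3, 4], [2, 5, 6, 7]]


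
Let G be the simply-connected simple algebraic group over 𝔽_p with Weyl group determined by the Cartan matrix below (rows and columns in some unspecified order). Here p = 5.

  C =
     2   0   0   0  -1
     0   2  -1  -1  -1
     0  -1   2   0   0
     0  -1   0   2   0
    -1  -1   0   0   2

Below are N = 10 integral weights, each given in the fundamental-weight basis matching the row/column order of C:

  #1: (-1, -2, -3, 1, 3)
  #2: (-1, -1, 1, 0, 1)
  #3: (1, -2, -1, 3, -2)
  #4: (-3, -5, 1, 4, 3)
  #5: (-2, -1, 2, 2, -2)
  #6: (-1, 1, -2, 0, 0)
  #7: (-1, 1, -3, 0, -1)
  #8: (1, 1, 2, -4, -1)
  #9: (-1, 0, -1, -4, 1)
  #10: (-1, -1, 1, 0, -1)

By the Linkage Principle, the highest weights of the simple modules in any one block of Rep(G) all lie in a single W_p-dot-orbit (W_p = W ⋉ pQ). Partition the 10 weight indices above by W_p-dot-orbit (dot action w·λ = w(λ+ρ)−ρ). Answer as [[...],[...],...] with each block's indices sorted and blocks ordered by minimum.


C ↔ D_5 under row/col permutation; |W(D_5)| = 1920.

Folding the 10 weights λ_j+ρ into Ā_5 (reps in the given 5-coord order):

  λ_1 → (0, 1, 1, 1, 0);  λ_2 → (0, 0, 2, 1, 0);  λ_3 → (0, 1, 1, 1, 0);  λ_4 → (0, 0, 2, 1, 0);  λ_5 → (0, 1, 1, 1, 0);  λ_6 → (0, 1, 1, 1, 0);  λ_7 → (0, 0, 2, 1, 0);  λ_8 → (0, 1, 1, 1, 0);  λ_9 → (0, 0, 2, 1, 0);  λ_10 → (0, 0, 2, 1, 0)

The 10 indices split into 2 linkage classes (same alcove rep ⇔ same W_5-dot-orbit):

[[1, 3, 5, 6, 8], [2, 4, 7, 9, 10]]


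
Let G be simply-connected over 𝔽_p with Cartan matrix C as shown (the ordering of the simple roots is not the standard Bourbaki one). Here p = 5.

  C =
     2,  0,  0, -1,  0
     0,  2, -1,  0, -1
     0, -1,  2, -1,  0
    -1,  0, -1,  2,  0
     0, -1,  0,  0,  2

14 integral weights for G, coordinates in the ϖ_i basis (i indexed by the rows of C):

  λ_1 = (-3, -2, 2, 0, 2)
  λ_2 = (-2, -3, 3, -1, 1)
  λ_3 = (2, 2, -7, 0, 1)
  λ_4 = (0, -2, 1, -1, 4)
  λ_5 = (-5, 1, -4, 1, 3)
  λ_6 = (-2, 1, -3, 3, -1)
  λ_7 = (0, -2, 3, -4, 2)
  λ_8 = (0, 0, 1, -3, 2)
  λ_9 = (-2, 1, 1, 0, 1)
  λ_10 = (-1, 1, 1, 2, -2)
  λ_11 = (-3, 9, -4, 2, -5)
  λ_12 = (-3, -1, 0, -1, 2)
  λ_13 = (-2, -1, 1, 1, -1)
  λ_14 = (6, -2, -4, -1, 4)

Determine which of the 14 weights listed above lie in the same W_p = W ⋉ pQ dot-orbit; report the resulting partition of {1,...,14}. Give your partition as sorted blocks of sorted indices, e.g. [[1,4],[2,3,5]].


Cartan matrix: type A_5 (|W|=720); un-permuting the 5 rows.

Each λ_j+ρ reduced to Ā_5; 5-tuples below use C's row order:

  [1] (0, 1, 1, 1, 1) · [2] (0, 2, 1, 1, 0) · [3] (1, 0, 2, 1, 0) · [4] (0, 1, 0, 1, 2) · [5] (0, 2, 1, 1, 0) · [6] (1, 0, 2, 1, 0) · [7] (1, 1, 0, 1, 1) · [8] (0, 1, 0, 1, 2) · [9] (0, 2, 1, 1, 0) · [10] (1, 0, 2, 1, 0) · [11] (1, 0, 2, 1, 0) · [12] (0, 1, 0, 1, 2) · [13] (1, 0, 2, 1, 0) · [14] (0, 2, 1, 1, 0)

Linkage partition of the 14 weights (5 classes, p=5):

[[1], [2, 5, 9, 14], [3, 6, 10, 11, 13], [4, 8, 12], [7]]


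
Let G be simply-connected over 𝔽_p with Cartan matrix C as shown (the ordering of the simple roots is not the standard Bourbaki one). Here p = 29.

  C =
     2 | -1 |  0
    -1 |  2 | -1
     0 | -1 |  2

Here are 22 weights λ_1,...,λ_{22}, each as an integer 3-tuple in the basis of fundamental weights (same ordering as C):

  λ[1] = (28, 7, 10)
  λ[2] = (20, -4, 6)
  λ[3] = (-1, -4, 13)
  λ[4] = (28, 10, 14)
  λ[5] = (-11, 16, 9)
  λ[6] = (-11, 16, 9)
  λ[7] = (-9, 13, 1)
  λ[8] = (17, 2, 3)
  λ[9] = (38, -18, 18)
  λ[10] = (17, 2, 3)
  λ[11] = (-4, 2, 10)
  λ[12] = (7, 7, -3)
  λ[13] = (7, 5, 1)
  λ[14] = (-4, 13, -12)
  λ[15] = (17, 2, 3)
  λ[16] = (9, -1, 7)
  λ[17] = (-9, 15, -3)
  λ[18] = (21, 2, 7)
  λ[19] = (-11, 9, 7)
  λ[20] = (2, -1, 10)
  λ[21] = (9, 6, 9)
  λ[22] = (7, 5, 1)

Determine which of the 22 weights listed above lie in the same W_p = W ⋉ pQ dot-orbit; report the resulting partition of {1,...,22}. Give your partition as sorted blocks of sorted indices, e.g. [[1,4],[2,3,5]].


Cartan matrix: type A_3 (|W|=24); un-permuting the 3 rows.

Folding the 22 weights λ_j+ρ into Ā_29 (reps in the given 3-coord order):

  [1] (10, 0, 8) · [2] (18, 3, 4) · [3] (3, 0, 11) · [4] (3, 0, 11) · [5] (10, 7, 10) · [6] (10, 7, 10) · [7] (8, 6, 2) · [8] (18, 3, 4) · [9] (10, 7, 10) · [10] (18, 3, 4) · [11] (3, 0, 11) · [12] (8, 6, 2) · [13] (8, 6, 2) · [14] (3, 0, 11) · [15] (18, 3, 4) · [16] (10, 0, 8) · [17] (8, 6, 2) · [18] (18, 3, 4) · [19] (10, 0, 8) · [20] (3, 0, 11) · [21] (10, 7, 10) · [22] (8, 6, 2)

Partition of {1..22} into 5 W_29-dot-orbits:

[[1, 16, 19], [2, 8, 10, 15, 18], [3, 4, 11, 14, 20], [5, 6, 9, 21], [7, 12, 13, 17, 22]]


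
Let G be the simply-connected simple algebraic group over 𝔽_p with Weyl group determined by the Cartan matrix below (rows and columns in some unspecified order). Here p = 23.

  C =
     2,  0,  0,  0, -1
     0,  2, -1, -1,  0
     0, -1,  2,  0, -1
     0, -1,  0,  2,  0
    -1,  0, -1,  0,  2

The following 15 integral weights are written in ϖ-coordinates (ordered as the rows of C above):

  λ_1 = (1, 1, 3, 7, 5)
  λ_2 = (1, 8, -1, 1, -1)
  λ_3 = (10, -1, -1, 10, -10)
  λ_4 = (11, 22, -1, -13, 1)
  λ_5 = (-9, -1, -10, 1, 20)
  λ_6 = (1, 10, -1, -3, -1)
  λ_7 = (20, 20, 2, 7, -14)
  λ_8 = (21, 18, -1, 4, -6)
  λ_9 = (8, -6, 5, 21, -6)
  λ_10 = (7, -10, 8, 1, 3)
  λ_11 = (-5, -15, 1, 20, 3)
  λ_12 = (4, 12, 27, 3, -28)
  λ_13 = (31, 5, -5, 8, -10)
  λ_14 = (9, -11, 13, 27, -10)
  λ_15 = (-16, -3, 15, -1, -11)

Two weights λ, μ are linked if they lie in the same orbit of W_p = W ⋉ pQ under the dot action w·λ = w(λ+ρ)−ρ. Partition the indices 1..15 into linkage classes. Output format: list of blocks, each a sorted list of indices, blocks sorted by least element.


Root system A_5: the 5×5 matrix C matches after relabeling.

Ā_23 reps of the 15 weights (A_5, coords as presented):

  [1] (2, 2, 4, 8, 6)
  [2] (2, 9, 0, 2, 0)
  [3] (2, 9, 0, 2, 0)
  [4] (2, 9, 0, 2, 0)
  [5] (8, 2, 0, 7, 4)
  [6] (2, 9, 0, 2, 0)
  [7] (2, 2, 4, 8, 6)
  [8] (0, 1, 4, 13, 1)
  [9] (0, 1, 4, 13, 1)
  [10] (8, 2, 0, 7, 4)
  [11] (8, 2, 0, 7, 4)
  [12] (0, 1, 4, 13, 1)
  [13] (8, 2, 0, 7, 4)
  [14] (4, 5, 0, 8, 5)
  [15] (8, 2, 0, 7, 4)

Linkage partition of the 15 weights (5 classes, p=23):

[[1, 7], [2, 3, 4, 6], [5, 10, 11, 13, 15], [8, 9, 12], [14]]


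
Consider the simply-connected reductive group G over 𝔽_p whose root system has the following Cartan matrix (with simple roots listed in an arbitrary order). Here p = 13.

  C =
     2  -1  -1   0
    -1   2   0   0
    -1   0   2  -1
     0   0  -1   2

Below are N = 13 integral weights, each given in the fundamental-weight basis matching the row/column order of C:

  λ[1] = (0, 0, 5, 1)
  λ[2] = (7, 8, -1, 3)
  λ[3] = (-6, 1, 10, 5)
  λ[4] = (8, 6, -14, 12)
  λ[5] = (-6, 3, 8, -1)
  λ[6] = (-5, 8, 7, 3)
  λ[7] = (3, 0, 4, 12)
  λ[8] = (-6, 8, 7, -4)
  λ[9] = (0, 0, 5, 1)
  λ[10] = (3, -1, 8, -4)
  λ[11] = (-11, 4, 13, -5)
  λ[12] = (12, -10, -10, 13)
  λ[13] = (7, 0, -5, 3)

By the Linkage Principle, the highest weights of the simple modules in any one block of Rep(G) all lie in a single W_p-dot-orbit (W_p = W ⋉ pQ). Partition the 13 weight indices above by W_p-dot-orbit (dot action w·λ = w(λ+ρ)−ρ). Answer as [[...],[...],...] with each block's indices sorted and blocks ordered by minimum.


Cartan matrix: type A_4 (|W|=120); un-permuting the 4 rows.

Each λ_j+ρ reduced to Ā_13; 4-tuples below use C's row order:

  λ_1 → (1, 1, 6, 2);  λ_2 → (4, 1, 4, 0);  λ_3 → (1, 1, 6, 2);  λ_4 → (4, 0, 6, 3);  λ_5 → (4, 1, 4, 0);  λ_6 → (4, 1, 4, 0);  λ_7 → (5, 4, 0, 3);  λ_8 → (5, 4, 0, 3);  λ_9 → (1, 1, 6, 2);  λ_10 → (4, 0, 6, 3);  λ_11 → (5, 4, 0, 3);  λ_12 → (4, 1, 4, 0);  λ_13 → (4, 1, 4, 0)

Grouping the 13 weights by Ā_13-representative: 4 linkage classes.

[[1, 3, 9], [2, 5, 6, 12, 13], [4, 10], [7, 8, 11]]


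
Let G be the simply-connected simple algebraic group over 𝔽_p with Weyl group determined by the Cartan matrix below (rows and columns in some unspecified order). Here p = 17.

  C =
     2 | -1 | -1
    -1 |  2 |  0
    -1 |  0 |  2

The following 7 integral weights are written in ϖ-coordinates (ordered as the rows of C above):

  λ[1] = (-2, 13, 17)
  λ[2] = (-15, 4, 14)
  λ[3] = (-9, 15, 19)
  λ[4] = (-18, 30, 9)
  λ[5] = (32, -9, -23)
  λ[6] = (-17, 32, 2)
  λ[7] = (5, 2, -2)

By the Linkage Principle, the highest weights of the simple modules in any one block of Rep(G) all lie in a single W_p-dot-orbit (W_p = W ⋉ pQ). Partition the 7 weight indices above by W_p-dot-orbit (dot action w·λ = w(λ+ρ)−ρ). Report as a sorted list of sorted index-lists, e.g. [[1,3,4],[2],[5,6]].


Root system A_3: the 3×3 matrix C matches after relabeling.

Ā_17 reps of the 7 weights (A_3, coords as presented):

    λ_1 → (0, 1, 3)
    λ_2 → (5, 9, 1)
    λ_3 → (5, 3, 1)
    λ_4 → (3, 0, 7)
    λ_5 → (5, 3, 1)
    λ_6 → (0, 1, 3)
    λ_7 → (5, 3, 1)

Linkage partition of the 7 weights (4 classes, p=17):

[[1, 6], [2], [3, 5, 7], [4]]


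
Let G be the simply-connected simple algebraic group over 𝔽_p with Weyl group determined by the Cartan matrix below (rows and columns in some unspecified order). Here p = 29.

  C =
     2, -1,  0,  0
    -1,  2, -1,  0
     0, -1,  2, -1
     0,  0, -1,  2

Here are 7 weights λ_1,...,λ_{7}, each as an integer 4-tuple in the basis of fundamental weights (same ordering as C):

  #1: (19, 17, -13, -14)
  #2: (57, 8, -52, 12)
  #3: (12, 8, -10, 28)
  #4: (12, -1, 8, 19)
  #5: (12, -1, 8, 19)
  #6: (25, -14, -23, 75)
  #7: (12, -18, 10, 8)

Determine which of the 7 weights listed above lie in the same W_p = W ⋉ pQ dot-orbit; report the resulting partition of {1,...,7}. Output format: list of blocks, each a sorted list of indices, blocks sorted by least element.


Cartan matrix: type A_4 (|W|=120); un-permuting the 4 rows.

Each λ_j+ρ reduced to Ā_29; 4-tuples below use C's row order:

  λ_1+ρ ↦ (4, 7, 6, 3);  λ_2+ρ ↦ (0, 0, 9, 7);  λ_3+ρ ↦ (0, 0, 9, 7);  λ_4+ρ ↦ (0, 0, 9, 7);  λ_5+ρ ↦ (0, 0, 9, 7);  λ_6+ρ ↦ (4, 7, 6, 3);  λ_7+ρ ↦ (4, 7, 6, 3)

The 7 indices split into 2 linkage classes (same alcove rep ⇔ same W_29-dot-orbit):

[[1, 6, 7], [2, 3, 4, 5]]


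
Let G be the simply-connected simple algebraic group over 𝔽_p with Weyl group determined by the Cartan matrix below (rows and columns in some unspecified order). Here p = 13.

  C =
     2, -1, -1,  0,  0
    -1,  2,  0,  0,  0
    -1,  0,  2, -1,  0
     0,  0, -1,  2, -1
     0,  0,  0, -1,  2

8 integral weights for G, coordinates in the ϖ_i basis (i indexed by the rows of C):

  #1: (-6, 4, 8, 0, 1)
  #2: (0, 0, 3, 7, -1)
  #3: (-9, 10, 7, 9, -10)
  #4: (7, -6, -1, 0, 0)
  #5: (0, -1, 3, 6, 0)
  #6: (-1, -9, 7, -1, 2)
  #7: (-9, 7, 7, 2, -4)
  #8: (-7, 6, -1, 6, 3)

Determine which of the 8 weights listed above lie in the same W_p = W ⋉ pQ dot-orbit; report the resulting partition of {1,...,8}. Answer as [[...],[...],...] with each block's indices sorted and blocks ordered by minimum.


Root system A_5: the 5×5 matrix C matches after relabeling.

λ_j+ρ reflected into Ā_13 (⟨·,θ^∨⟩≤13); 5-tuples as given:

  λ_1 → (5, 0, 4, 1, 2);  λ_2 → (1, 0, 4, 7, 1);  λ_3 → (3, 5, 0, 1, 1);  λ_4 → (3, 5, 0, 1, 1);  λ_5 → (1, 0, 4, 7, 1);  λ_6 → (8, 0, 0, 0, 3);  λ_7 → (8, 0, 0, 0, 3);  λ_8 → (0, 1, 6, 1, 4)

5 distinct reps among the 8 weights ⇒ 5 W_13-linkage classes:

[[1], [2, 5], [3, 4], [6, 7], [8]]


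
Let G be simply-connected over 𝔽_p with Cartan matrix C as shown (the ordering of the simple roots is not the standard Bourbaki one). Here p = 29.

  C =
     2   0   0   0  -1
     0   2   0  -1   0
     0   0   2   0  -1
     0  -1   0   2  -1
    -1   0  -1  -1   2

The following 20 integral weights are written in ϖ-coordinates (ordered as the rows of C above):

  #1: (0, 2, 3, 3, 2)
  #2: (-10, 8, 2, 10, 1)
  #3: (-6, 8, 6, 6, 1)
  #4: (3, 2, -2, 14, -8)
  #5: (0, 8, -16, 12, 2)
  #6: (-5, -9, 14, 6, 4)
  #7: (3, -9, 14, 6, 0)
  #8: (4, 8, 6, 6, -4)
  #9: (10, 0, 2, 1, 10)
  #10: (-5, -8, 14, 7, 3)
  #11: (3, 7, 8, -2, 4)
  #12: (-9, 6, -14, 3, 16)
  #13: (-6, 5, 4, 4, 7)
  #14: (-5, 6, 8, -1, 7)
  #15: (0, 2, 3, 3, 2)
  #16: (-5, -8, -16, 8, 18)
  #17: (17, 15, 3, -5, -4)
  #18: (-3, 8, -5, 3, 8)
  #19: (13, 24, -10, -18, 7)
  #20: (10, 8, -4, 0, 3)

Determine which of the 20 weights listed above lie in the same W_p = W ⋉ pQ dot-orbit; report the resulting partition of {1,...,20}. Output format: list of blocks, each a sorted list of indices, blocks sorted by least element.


D_5 Cartan matrix, 5 simple roots permuted; ρ=(1,1,1,1,1).

Each λ_j+ρ reduced to Ā_29; 5-tuples below use C's row order:

  1: (1, 3, 4, 4, 3) · 2: (2, 9, 4, 4, 3) · 3: (2, 9, 4, 4, 3) · 4: (1, 3, 4, 4, 3) · 5: (11, 9, 3, 1, 1) · 6: (4, 7, 15, 1, 0) · 7: (4, 7, 15, 1, 0) · 8: (2, 9, 4, 4, 3) · 9: (11, 9, 3, 1, 1) · 10: (4, 7, 15, 1, 0) · 11: (4, 7, 9, 0, 4) · 12: (4, 7, 9, 0, 4) · 13: (5, 6, 5, 2, 3) · 14: (4, 7, 9, 0, 4) · 15: (1, 3, 4, 4, 3) · 16: (4, 7, 15, 1, 0) · 17: (11, 9, 3, 1, 1) · 18: (2, 9, 4, 4, 3) · 19: (4, 7, 9, 0, 4) · 20: (11, 9, 3, 1, 1)

The 20 indices split into 6 linkage classes (same alcove rep ⇔ same W_29-dot-orbit):

[[1, 4, 15], [2, 3, 8, 18], [5, 9, 17, 20], [6, 7, 10, 16], [11, 12, 14, 19], [13]]


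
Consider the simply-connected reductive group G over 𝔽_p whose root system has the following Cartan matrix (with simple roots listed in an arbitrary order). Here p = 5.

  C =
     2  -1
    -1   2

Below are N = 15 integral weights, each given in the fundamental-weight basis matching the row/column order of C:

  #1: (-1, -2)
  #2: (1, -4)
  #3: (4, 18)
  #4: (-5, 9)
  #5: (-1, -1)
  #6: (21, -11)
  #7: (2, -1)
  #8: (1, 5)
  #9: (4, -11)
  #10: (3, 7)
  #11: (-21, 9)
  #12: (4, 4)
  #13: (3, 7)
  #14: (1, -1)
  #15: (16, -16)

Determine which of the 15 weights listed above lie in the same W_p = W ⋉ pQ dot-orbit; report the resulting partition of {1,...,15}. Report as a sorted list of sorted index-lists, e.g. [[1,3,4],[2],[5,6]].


C ↔ A_2 under row/col permutation; |W(A_2)| = 6.

W_5-reps of the 15 weights in Ā_5 (same 2-coord order as C):

    λ_1+ρ ↦ (1, 0)
    λ_2+ρ ↦ (1, 2)
    λ_3+ρ ↦ (1, 0)
    λ_4+ρ ↦ (1, 0)
    λ_5+ρ ↦ (0, 0)
    λ_6+ρ ↦ (2, 0)
    λ_7+ρ ↦ (3, 0)
    λ_8+ρ ↦ (1, 2)
    λ_9+ρ ↦ (0, 0)
    λ_10+ρ ↦ (1, 2)
    λ_11+ρ ↦ (0, 0)
    λ_12+ρ ↦ (0, 0)
    λ_13+ρ ↦ (1, 2)
    λ_14+ρ ↦ (2, 0)
    λ_15+ρ ↦ (2, 0)

The 15 indices split into 5 linkage classes (same alcove rep ⇔ same W_5-dot-orbit):

[[1, 3, 4], [2, 8, 10, 13], [5, 9, 11, 12], [6, 14, 15], [7]]


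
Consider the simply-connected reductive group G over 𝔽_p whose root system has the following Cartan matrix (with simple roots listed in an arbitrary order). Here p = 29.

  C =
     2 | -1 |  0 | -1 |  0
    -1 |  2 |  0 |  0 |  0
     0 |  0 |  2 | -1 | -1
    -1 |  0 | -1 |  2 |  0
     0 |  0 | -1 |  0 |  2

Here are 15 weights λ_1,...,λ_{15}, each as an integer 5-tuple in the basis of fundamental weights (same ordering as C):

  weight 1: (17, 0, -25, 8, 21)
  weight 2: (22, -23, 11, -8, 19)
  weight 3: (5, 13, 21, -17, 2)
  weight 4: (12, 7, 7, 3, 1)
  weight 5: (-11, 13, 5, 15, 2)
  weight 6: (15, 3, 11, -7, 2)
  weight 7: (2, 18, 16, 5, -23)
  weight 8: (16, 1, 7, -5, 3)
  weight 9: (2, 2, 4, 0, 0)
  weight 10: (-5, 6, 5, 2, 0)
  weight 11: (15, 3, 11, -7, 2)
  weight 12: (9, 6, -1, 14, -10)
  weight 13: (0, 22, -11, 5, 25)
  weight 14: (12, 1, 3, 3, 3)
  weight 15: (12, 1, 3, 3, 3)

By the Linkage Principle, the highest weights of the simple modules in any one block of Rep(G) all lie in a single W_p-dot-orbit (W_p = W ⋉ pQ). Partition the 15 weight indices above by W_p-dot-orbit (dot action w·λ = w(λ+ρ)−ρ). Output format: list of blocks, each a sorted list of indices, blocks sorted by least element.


Type A_5, rank 5, |W|=720; reorder rows/cols to standard.

Ā_29 reps of the 15 weights (A_5, coords as presented):

  λ_1+ρ ↦ (3, 1, 7, 15, 2)
  λ_2+ρ ↦ (3, 3, 5, 1, 1)
  λ_3+ρ ↦ (10, 4, 6, 6, 3)
  λ_4+ρ ↦ (13, 2, 4, 4, 4)
  λ_5+ρ ↦ (10, 4, 6, 6, 3)
  λ_6+ρ ↦ (10, 4, 6, 6, 3)
  λ_7+ρ ↦ (3, 3, 5, 1, 1)
  λ_8+ρ ↦ (13, 2, 4, 4, 4)
  λ_9+ρ ↦ (3, 3, 5, 1, 1)
  λ_10+ρ ↦ (3, 3, 5, 1, 1)
  λ_11+ρ ↦ (10, 4, 6, 6, 3)
  λ_12+ρ ↦ (10, 4, 6, 6, 3)
  λ_13+ρ ↦ (3, 3, 5, 1, 1)
  λ_14+ρ ↦ (13, 2, 4, 4, 4)
  λ_15+ρ ↦ (13, 2, 4, 4, 4)

Partition of {1..15} into 4 W_29-dot-orbits:

[[1], [2, 7, 9, 10, 13], [3, 5, 6, 11, 12], [4, 8, 14, 15]]


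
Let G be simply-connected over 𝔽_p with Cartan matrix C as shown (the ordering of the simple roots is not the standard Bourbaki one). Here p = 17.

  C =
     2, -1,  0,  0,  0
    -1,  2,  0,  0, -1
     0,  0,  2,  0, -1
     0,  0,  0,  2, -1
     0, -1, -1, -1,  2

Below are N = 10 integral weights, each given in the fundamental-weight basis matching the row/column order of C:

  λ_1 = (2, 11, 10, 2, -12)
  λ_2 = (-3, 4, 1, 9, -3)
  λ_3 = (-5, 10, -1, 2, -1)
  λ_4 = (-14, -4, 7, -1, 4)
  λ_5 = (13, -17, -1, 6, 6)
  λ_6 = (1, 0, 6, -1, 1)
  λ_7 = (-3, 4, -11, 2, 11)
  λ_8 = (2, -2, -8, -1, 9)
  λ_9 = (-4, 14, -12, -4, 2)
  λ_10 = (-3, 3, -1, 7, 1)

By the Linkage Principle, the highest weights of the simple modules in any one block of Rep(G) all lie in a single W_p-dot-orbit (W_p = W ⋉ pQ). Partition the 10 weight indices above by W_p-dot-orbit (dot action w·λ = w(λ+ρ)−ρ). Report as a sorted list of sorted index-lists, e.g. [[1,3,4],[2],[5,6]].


D_5 Cartan matrix, 5 simple roots permuted; ρ=(1,1,1,1,1).

Alcove-folded reps (p=17, 10 weights, presented ϖ-order):

  λ_1+ρ ↦ (2, 1, 0, 8, 2) · λ_2+ρ ↦ (2, 1, 0, 8, 2) · λ_3+ρ ↦ (4, 3, 0, 3, 0) · λ_4+ρ ↦ (2, 1, 0, 8, 2) · λ_5+ρ ↦ (2, 1, 7, 0, 2) · λ_6+ρ ↦ (2, 1, 7, 0, 2) · λ_7+ρ ↦ (2, 1, 7, 0, 2) · λ_8+ρ ↦ (2, 1, 7, 0, 2) · λ_9+ρ ↦ (2, 1, 0, 8, 2) · λ_10+ρ ↦ (2, 1, 0, 8, 2)

Linkage partition of the 10 weights (3 classes, p=17):

[[1, 2, 4, 9, 10], [3], [5, 6, 7, 8]]


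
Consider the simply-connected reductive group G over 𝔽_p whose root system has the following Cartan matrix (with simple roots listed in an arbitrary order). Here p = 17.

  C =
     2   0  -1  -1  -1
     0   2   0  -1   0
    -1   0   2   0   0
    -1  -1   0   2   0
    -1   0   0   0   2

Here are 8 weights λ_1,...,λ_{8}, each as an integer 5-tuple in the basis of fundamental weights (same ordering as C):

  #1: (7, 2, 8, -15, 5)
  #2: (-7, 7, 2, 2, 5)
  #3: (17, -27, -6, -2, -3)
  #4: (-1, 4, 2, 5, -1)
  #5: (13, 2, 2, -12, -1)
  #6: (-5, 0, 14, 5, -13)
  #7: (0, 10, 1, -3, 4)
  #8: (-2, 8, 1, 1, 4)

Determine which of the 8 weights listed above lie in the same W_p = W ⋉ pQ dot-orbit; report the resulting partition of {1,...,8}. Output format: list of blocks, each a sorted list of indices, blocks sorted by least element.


Dynkin diagram of C (from the 8 off-diagonal −1 entries): D_5.

Ā_17 reps of the 8 weights (D_5, coords as presented):

    λ_1+ρ ↦ (0, 5, 3, 3, 0)
    λ_2+ρ ↦ (0, 5, 3, 3, 0)
    λ_3+ρ ↦ (1, 9, 1, 0, 4)
    λ_4+ρ ↦ (0, 5, 3, 3, 0)
    λ_5+ρ ↦ (0, 5, 3, 3, 0)
    λ_6+ρ ↦ (1, 9, 1, 0, 4)
    λ_7+ρ ↦ (1, 9, 1, 0, 4)
    λ_8+ρ ↦ (1, 9, 1, 0, 4)

Partition of {1..8} into 2 W_17-dot-orbits:

[[1, 2, 4, 5], [3, 6, 7, 8]]


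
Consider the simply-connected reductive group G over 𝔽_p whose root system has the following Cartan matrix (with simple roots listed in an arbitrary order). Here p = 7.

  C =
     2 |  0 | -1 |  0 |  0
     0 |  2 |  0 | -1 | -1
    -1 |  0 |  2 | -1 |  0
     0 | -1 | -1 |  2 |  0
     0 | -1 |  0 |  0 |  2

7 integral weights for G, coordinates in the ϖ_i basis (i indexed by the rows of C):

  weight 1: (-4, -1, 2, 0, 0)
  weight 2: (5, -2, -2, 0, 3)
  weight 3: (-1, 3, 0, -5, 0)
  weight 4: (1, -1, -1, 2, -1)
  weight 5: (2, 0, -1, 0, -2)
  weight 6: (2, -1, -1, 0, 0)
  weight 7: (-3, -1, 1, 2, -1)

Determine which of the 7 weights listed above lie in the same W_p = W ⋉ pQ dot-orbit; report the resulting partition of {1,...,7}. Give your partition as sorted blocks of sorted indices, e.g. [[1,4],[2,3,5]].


Cartan matrix: type A_5 (|W|=720); un-permuting the 5 rows.

Alcove-folded reps (p=7, 7 weights, presented ϖ-order):

  1: (3, 0, 0, 1, 1)
  2: (3, 0, 0, 1, 1)
  3: (3, 0, 0, 1, 1)
  4: (2, 0, 0, 3, 0)
  5: (3, 0, 0, 1, 1)
  6: (3, 0, 0, 1, 1)
  7: (2, 0, 0, 3, 0)

Grouping the 7 weights by Ā_7-representative: 2 linkage classes.

[[1, 2, 3, 5, 6], [4, 7]]


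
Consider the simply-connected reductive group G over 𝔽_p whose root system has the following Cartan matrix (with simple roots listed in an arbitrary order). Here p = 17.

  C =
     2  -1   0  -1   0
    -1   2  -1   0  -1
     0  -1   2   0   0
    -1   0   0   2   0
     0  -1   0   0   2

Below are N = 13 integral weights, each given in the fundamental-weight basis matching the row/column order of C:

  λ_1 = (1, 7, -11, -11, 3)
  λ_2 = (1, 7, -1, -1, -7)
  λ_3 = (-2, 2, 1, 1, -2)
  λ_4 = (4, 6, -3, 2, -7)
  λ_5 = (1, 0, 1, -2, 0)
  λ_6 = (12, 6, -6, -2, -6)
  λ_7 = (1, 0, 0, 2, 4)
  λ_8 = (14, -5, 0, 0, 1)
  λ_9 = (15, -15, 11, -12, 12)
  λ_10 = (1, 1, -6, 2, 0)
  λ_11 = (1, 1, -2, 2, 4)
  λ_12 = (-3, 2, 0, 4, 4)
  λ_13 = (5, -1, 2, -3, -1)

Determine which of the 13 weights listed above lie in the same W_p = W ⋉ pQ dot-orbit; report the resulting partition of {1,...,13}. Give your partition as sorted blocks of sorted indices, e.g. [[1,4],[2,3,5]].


Root system D_5: the 5×5 matrix C matches after relabeling.

λ_j+ρ reflected into Ā_17 (⟨·,θ^∨⟩≤17); 5-tuples as given:

    λ_1 → (2, 2, 0, 0, 6)
    λ_2 → (2, 2, 0, 0, 6)
    λ_3 → (1, 1, 2, 1, 1)
    λ_4 → (2, 1, 1, 3, 5)
    λ_5 → (1, 1, 2, 1, 1)
    λ_6 → (1, 0, 2, 2, 2)
    λ_7 → (2, 1, 1, 3, 5)
    λ_8 → (1, 1, 2, 1, 1)
    λ_9 → (1, 1, 2, 1, 1)
    λ_10 → (1, 0, 2, 2, 2)
    λ_11 → (2, 1, 1, 3, 5)
    λ_12 → (2, 1, 1, 3, 5)
    λ_13 → (4, 0, 3, 2, 0)

The 13 indices split into 5 linkage classes (same alcove rep ⇔ same W_17-dot-orbit):

[[1, 2], [3, 5, 8, 9], [4, 7, 11, 12], [6, 10], [13]]


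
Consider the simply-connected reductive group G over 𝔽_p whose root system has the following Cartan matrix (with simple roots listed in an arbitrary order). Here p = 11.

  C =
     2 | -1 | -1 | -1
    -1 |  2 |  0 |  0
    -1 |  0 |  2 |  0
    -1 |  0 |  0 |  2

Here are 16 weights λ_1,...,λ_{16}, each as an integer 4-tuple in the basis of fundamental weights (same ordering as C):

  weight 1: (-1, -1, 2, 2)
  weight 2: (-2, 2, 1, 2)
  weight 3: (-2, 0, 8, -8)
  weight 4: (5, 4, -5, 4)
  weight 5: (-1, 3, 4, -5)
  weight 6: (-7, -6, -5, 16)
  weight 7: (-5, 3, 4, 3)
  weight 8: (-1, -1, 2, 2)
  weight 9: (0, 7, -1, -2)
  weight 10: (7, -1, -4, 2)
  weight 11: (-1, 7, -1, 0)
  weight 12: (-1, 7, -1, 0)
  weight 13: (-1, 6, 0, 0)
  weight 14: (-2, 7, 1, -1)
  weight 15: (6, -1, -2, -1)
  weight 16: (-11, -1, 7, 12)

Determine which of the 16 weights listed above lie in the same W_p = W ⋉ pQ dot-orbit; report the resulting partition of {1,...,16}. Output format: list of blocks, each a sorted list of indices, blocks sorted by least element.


D_4 Cartan matrix, 4 simple roots permuted; ρ=(1,1,1,1).

λ_j+ρ reflected into Ā_11 (⟨·,θ^∨⟩≤11); 4-tuples as given:

    [1] (0, 0, 3, 3)
    [2] (1, 2, 1, 2)
    [3] (0, 7, 1, 1)
    [4] (4, 0, 1, 0)
    [5] (4, 0, 1, 0)
    [6] (4, 0, 1, 0)
    [7] (4, 0, 1, 0)
    [8] (0, 0, 3, 3)
    [9] (0, 8, 0, 1)
    [10] (0, 0, 3, 3)
    [11] (0, 8, 0, 1)
    [12] (0, 8, 0, 1)
    [13] (0, 7, 1, 1)
    [14] (0, 7, 1, 1)
    [15] (4, 0, 1, 0)
    [16] (0, 8, 0, 1)

The 16 indices split into 5 linkage classes (same alcove rep ⇔ same W_11-dot-orbit):

[[1, 8, 10], [2], [3, 13, 14], [4, 5, 6, 7, 15], [9, 11, 12, 16]]


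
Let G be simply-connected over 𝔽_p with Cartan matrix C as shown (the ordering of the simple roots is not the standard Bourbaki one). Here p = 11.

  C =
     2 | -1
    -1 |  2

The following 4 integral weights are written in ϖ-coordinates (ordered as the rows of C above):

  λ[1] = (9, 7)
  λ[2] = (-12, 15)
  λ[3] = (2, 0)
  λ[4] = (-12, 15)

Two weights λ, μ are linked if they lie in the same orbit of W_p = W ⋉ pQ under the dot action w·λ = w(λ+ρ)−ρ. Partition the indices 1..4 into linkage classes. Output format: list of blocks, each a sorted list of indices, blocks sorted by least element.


Dynkin diagram of C (from the 2 off-diagonal −1 entries): A_2.

Alcove-folded reps (p=11, 4 weights, presented ϖ-order):

  λ_1 → (3, 1) · λ_2 → (6, 0) · λ_3 → (3, 1) · λ_4 → (6, 0)

Partition of {1..4} into 2 W_11-dot-orbits:

[[1, 3], [2, 4]]


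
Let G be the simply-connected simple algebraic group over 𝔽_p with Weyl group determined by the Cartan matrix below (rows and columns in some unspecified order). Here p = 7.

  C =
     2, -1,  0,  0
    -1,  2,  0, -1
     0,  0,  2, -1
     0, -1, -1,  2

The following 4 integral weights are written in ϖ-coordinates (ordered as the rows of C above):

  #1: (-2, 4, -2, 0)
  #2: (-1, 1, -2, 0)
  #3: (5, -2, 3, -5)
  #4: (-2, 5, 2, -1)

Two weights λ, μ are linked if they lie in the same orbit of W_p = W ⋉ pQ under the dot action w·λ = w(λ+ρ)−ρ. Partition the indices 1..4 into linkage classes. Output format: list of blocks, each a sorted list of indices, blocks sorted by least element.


Root system A_4: the 4×4 matrix C matches after relabeling.

Alcove-folded reps (p=7, 4 weights, presented ϖ-order):

  λ_1+ρ ↦ (1, 4, 1, 0);  λ_2+ρ ↦ (0, 2, 1, 0);  λ_3+ρ ↦ (1, 4, 1, 0);  λ_4+ρ ↦ (1, 4, 1, 0)

Linkage partition of the 4 weights (2 classes, p=7):

[[1, 3, 4], [2]]


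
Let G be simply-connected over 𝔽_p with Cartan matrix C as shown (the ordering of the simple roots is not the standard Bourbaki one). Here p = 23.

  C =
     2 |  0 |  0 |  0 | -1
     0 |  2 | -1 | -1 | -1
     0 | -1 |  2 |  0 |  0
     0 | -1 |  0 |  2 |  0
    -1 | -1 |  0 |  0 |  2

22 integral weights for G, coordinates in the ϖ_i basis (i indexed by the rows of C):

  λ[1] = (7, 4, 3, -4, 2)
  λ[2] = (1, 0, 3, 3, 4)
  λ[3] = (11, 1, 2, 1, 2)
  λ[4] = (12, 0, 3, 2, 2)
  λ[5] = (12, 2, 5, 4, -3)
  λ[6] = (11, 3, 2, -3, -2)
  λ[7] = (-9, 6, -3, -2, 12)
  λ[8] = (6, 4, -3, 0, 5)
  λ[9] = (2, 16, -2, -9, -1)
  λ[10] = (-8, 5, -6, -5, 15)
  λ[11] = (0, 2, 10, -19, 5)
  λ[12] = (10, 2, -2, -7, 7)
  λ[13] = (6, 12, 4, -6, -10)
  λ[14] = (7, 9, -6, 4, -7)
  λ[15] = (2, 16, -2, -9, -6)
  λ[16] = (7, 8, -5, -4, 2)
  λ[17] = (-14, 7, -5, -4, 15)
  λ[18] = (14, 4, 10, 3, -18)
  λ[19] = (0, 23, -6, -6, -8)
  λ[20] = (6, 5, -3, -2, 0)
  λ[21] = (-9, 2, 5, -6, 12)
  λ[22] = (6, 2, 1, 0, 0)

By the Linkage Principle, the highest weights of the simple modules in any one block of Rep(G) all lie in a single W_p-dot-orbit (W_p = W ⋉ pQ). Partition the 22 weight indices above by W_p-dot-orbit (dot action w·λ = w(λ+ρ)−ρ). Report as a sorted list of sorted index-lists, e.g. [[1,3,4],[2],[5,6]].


Dynkin diagram of C (from the 8 off-diagonal −1 entries): D_5.

Folding the 22 weights λ_j+ρ into Ā_23 (reps in the given 5-coord order):

    λ_1 → (8, 2, 4, 3, 1)
    λ_2 → (2, 1, 4, 4, 5)
    λ_3 → (11, 1, 3, 2, 1)
    λ_4 → (11, 1, 3, 2, 1)
    λ_5 → (8, 2, 4, 3, 1)
    λ_6 → (11, 1, 3, 2, 1)
    λ_7 → (7, 3, 2, 1, 1)
    λ_8 → (7, 3, 2, 1, 1)
    λ_9 → (2, 3, 1, 8, 3)
    λ_10 → (7, 3, 2, 1, 1)
    λ_11 → (8, 2, 4, 3, 1)
    λ_12 → (11, 1, 3, 2, 1)
    λ_13 → (2, 1, 4, 4, 5)
    λ_14 → (2, 1, 4, 4, 5)
    λ_15 → (2, 3, 1, 8, 3)
    λ_16 → (8, 2, 4, 3, 1)
    λ_17 → (11, 1, 3, 2, 1)
    λ_18 → (2, 3, 1, 8, 3)
    λ_19 → (2, 1, 4, 4, 5)
    λ_20 → (7, 3, 2, 1, 1)
    λ_21 → (8, 2, 4, 3, 1)
    λ_22 → (7, 3, 2, 1, 1)

Linkage partition of the 22 weights (5 classes, p=23):

[[1, 5, 11, 16, 21], [2, 13, 14, 19], [3, 4, 6, 12, 17], [7, 8, 10, 20, 22], [9, 15, 18]]


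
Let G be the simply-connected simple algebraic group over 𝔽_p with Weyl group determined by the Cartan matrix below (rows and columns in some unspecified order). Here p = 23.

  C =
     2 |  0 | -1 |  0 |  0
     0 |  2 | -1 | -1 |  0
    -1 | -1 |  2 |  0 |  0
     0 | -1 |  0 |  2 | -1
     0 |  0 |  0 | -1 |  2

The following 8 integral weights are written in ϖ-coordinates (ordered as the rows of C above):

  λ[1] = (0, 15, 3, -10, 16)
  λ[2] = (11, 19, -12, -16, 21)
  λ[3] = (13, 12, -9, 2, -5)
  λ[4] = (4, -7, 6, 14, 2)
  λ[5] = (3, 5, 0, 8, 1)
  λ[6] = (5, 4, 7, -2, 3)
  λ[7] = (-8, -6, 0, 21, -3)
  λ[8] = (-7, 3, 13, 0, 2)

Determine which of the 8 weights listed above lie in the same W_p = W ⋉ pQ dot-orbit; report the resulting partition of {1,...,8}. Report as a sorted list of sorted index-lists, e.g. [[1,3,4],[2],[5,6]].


Type A_5, rank 5, |W|=720; reorder rows/cols to standard.

Alcove-folded reps (p=23, 8 weights, presented ϖ-order):

  λ_1+ρ ↦ (4, 6, 1, 9, 2) · λ_2+ρ ↦ (4, 6, 1, 9, 2) · λ_3+ρ ↦ (6, 4, 8, 1, 3) · λ_4+ρ ↦ (4, 6, 1, 9, 2) · λ_5+ρ ↦ (4, 6, 1, 9, 2) · λ_6+ρ ↦ (6, 4, 8, 1, 3) · λ_7+ρ ↦ (4, 6, 1, 9, 2) · λ_8+ρ ↦ (6, 4, 8, 1, 3)

The 8 indices split into 2 linkage classes (same alcove rep ⇔ same W_23-dot-orbit):

[[1, 2, 4, 5, 7], [3, 6, 8]]
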